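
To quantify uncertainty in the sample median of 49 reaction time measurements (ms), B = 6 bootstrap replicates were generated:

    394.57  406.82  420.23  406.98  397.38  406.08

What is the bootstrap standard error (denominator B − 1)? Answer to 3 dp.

Bootstrap SE is the standard deviation of the 6 replicate medians.
Mean of replicates: (394.57 + 406.82 + 420.23 + 406.98 + 397.38 + 406.08) / 6 = 2432.0600 / 6 = 405.3433
Sum of squared deviations: (−10.7733)² + (+1.4767)² + (+14.8867)² + (+1.6367)² + (−7.9633)² + (+0.7367)² = 406.4941
Variance = 406.4941 / 5 = 81.2988
SE* = √81.2988

SE* = 9.017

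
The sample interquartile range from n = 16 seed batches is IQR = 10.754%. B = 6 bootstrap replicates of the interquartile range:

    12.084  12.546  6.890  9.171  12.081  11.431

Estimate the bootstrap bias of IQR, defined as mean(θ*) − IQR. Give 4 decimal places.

bias = −0.0535

mean(θ*) = (12.084 + 12.546 + 6.890 + 9.171 + 12.081 + 11.431) / 6 = 10.70050
bias = 10.70050 − 10.754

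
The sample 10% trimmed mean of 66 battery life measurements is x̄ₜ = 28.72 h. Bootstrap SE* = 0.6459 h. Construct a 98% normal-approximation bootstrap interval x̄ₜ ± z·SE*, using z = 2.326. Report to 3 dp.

Margin = 2.326 × 0.6459 = 1.5024
Interval: 28.72 ± 1.5024

(27.218, 30.222)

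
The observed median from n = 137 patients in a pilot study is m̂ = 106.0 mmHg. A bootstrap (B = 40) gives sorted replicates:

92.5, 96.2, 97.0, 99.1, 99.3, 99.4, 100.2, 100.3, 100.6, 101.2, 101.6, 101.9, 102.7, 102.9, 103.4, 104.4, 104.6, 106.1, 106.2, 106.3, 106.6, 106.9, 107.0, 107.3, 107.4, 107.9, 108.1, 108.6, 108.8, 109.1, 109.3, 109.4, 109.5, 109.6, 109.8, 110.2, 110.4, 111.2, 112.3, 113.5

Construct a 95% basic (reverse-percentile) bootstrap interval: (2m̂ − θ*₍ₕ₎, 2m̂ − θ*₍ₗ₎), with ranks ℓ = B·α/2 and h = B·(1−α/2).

Percentile endpoints at ranks 1 and 39: θ*₍1₎ = 92.5, θ*₍39₎ = 112.3.
Basic interval reflects these around m̂:
  lower = 2 × 106.0 − 112.3 = 99.7
  upper = 2 × 106.0 − 92.5 = 119.5

(99.7, 119.5)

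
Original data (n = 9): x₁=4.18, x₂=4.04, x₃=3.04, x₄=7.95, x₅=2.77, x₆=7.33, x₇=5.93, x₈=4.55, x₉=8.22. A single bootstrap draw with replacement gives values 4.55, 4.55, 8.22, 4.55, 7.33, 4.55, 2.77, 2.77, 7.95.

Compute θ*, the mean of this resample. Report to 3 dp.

θ* = 5.249

Mean = (4.55 + 4.55 + 8.22 + 4.55 + 7.33 + 4.55 + 2.77 + 2.77 + 7.95) / 9 = 47.240 / 9 = 5.249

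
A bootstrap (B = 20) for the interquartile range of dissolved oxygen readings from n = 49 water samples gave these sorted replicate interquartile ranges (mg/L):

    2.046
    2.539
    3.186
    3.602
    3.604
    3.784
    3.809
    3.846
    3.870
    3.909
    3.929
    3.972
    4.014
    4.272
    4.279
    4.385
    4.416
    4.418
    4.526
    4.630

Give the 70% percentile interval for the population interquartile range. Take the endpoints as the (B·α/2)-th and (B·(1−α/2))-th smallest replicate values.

(3.186, 4.416)

α = 0.30; lower rank = 20 × 0.150 = 3; upper rank = 20 × 0.850 = 17.
The 3rd smallest replicate is 3.186; the 17th is 4.416.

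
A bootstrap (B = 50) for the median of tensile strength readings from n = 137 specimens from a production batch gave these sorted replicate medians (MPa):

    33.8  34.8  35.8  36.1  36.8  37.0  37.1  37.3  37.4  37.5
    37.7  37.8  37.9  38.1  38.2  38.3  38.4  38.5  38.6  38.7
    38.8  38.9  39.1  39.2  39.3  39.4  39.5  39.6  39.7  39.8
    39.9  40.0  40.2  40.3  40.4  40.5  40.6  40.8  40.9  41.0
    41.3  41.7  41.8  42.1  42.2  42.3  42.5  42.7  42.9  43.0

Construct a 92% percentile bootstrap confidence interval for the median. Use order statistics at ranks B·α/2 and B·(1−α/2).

(34.8, 42.7)

α = 0.08; lower rank = 50 × 0.040 = 2; upper rank = 50 × 0.960 = 48.
The 2nd smallest replicate is 34.8; the 48th is 42.7.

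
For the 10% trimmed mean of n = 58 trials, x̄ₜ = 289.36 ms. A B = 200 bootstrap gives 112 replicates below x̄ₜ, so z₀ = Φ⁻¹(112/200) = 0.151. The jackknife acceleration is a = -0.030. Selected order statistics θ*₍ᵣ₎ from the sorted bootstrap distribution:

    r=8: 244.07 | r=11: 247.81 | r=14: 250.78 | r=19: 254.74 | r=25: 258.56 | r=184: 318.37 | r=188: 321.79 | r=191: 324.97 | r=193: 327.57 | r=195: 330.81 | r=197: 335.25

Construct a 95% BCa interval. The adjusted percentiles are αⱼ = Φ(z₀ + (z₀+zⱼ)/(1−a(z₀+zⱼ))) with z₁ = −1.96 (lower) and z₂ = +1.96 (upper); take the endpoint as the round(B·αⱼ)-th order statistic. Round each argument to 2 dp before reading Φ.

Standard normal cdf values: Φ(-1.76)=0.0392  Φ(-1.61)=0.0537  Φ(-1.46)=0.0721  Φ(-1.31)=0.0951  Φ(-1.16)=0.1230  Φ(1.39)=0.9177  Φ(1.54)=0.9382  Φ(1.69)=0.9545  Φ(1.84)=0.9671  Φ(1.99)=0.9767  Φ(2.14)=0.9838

Lower: z₀ + z₁ = 0.151 + (-1.960) = -1.809; 1 − a(z₀+z₁) = 1 − (-0.030)(-1.809) = 0.9457; argument = 0.151 + (-1.809)/0.9457 = -1.7618 → -1.76.
α₁ = Φ(-1.76) = 0.0392; rank = round(200 × 0.0392) = 8; θ*₍8₎ = 244.07.
Upper: z₀ + z₂ = 2.111; 1 − a(z₀+z₂) = 1.0633; argument = 2.1363 → 2.14; α₂ = 0.9838; rank = 197; θ*₍197₎ = 335.25.

(244.07, 335.25)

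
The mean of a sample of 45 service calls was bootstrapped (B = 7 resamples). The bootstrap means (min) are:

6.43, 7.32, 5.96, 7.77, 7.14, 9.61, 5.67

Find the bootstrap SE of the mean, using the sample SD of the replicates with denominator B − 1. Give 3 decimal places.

Bootstrap SE is the standard deviation of the 7 replicate means.
Mean of replicates: (6.43 + 7.32 + 5.96 + 7.77 + 7.14 + 9.61 + 5.67) / 7 = 49.9000 / 7 = 7.1286
Sum of squared deviations: (−0.6986)² + (+0.1914)² + (−1.1686)² + (+0.6414)² + (+0.0114)² + (+2.4814)² + (−1.4586)² = 10.5867
Variance = 10.5867 / 6 = 1.7644
SE* = √1.7644

SE* = 1.328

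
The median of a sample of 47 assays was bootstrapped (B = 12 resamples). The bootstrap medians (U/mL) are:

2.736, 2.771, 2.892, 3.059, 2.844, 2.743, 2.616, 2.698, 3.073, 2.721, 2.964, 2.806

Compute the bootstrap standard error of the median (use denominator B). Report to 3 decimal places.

SE* = 0.138

Bootstrap SE is the standard deviation of the 12 replicate medians.
Mean of replicates: (2.736 + 2.771 + 2.892 + 3.059 + 2.844 + 2.743 + 2.616 + 2.698 + 3.073 + 2.721 + 2.964 + 2.806) / 12 = 33.9230 / 12 = 2.8269
Sum of squared deviations: (−0.0909)² + (−0.0559)² + (+0.0651)² + (+0.2321)² + (+0.0171)² + (−0.0839)² + (−0.2109)² + (−0.1289)² + (+0.2461)² + (−0.1059)² + (+0.1371)² + (−0.0209)² = 0.2289
Variance = 0.2289 / 12 = 0.0191
SE* = √0.0191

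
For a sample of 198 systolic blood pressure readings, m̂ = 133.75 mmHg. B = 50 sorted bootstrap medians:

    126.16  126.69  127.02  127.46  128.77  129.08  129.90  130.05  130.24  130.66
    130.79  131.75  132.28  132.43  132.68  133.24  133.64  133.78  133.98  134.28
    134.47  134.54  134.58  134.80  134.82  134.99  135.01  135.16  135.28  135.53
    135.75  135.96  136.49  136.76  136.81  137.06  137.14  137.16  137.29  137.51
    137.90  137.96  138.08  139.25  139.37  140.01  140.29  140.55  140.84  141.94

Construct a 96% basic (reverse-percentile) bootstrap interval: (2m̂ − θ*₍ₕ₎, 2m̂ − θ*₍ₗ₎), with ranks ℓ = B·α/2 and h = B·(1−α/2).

(126.66, 141.34)

Percentile endpoints at ranks 1 and 49: θ*₍1₎ = 126.16, θ*₍49₎ = 140.84.
Basic interval reflects these around m̂:
  lower = 2 × 133.75 − 140.84 = 126.66
  upper = 2 × 133.75 − 126.16 = 141.34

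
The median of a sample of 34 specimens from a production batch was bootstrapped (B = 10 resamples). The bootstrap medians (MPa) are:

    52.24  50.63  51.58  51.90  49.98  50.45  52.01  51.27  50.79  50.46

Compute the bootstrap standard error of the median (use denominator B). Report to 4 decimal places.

SE* = 0.7363

Bootstrap SE is the standard deviation of the 10 replicate medians.
Mean of replicates: (52.24 + 50.63 + 51.58 + 51.90 + 49.98 + 50.45 + 52.01 + 51.27 + 50.79 + 50.46) / 10 = 511.31000 / 10 = 51.13100
Sum of squared deviations: (+1.10900)² + (−0.50100)² + (+0.44900)² + (+0.76900)² + (−1.15100)² + (−0.68100)² + (+0.87900)² + (+0.13900)² + (−0.34100)² + (−0.67100)² = 5.42089
Variance = 5.42089 / 10 = 0.54209
SE* = √0.54209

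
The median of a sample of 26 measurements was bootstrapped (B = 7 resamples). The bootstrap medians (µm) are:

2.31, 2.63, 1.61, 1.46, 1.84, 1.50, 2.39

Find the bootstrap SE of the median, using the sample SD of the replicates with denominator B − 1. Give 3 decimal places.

SE* = 0.475

Bootstrap SE is the standard deviation of the 7 replicate medians.
Mean of replicates: (2.31 + 2.63 + 1.61 + 1.46 + 1.84 + 1.50 + 2.39) / 7 = 13.7400 / 7 = 1.9629
Sum of squared deviations: (+0.3471)² + (+0.6671)² + (−0.3529)² + (−0.5029)² + (−0.1229)² + (−0.4629)² + (+0.4271)² = 1.3547
Variance = 1.3547 / 6 = 0.2258
SE* = √0.2258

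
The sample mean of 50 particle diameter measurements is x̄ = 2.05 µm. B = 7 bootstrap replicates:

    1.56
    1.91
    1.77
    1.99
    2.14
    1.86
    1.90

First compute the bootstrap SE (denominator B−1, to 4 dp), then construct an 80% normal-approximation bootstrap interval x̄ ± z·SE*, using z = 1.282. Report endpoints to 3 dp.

Mean of replicates = 1.8757; sum of squared deviations = 0.1958; SE* = √(0.1958/6) = 0.1806
Margin = 1.282 × 0.1806 = 0.2315
Interval: 2.05 ± 0.2315

(1.818, 2.282)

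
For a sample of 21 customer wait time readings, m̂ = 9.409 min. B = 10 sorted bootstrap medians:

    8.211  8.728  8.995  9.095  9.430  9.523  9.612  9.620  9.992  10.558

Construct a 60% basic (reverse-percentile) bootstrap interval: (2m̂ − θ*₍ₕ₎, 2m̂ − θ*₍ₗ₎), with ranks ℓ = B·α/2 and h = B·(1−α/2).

Percentile endpoints at ranks 2 and 8: θ*₍2₎ = 8.728, θ*₍8₎ = 9.620.
Basic interval reflects these around m̂:
  lower = 2 × 9.409 − 9.620 = 9.198
  upper = 2 × 9.409 − 8.728 = 10.090

(9.198, 10.090)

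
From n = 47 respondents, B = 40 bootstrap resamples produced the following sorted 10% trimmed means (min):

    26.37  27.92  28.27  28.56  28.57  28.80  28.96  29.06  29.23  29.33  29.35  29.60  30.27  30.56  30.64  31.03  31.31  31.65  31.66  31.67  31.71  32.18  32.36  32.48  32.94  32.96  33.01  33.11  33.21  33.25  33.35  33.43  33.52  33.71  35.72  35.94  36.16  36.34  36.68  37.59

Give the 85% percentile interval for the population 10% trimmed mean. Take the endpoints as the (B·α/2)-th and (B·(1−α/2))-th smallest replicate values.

(28.27, 36.16)

α = 0.15; lower rank = 40 × 0.075 = 3; upper rank = 40 × 0.925 = 37.
The 3rd smallest replicate is 28.27; the 37th is 36.16.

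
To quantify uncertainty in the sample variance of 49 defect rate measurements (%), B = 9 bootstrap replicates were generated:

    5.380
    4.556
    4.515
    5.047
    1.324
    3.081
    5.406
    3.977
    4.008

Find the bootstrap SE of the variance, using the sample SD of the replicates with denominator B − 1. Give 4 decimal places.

SE* = 1.2929

Bootstrap SE is the standard deviation of the 9 replicate variances.
Mean of replicates: (5.380 + 4.556 + 4.515 + 5.047 + 1.324 + 3.081 + 5.406 + 3.977 + 4.008) / 9 = 37.29400 / 9 = 4.14378
Sum of squared deviations: (+1.23622)² + (+0.41222)² + (+0.37122)² + (+0.90322)² + (−2.81978)² + (−1.06278)² + (+1.26222)² + (−0.16678)² + (−0.13578)² = 13.37189
Variance = 13.37189 / 8 = 1.67149
SE* = √1.67149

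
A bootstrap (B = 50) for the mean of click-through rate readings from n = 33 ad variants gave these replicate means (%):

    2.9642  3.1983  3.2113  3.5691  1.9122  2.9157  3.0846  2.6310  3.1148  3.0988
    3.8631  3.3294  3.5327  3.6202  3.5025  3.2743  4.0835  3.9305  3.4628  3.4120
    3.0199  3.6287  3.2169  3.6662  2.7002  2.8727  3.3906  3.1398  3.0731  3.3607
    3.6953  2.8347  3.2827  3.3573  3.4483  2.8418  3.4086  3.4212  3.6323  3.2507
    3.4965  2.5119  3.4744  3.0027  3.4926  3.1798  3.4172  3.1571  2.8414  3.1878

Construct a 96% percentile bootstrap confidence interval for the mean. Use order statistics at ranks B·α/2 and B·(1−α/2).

Sorted replicates: 1.9122, 2.5119, 2.6310, 2.7002, 2.8347, 2.8414, 2.8418, 2.8727, 2.9157, 2.9642, 3.0027, 3.0199, 3.0731, 3.0846, 3.0988, 3.1148, 3.1398, 3.1571, 3.1798, 3.1878, 3.1983, 3.2113, 3.2169, 3.2507, 3.2743, 3.2827, 3.3294, 3.3573, 3.3607, 3.3906, 3.4086, 3.4120, 3.4172, 3.4212, 3.4483, 3.4628, 3.4744, 3.4926, 3.4965, 3.5025, 3.5327, 3.5691, 3.6202, 3.6287, 3.6323, 3.6662, 3.6953, 3.8631, 3.9305, 4.0835
α = 0.04; lower rank = 50 × 0.020 = 1; upper rank = 50 × 0.980 = 49.
The 1st smallest replicate is 1.9122; the 49th is 3.9305.

(1.9122, 3.9305)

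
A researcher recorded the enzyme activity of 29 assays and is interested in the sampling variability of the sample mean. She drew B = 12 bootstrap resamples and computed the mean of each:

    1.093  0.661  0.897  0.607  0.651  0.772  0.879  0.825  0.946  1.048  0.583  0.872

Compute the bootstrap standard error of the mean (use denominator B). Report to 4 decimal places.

SE* = 0.1613

Bootstrap SE is the standard deviation of the 12 replicate means.
Mean of replicates: (1.093 + 0.661 + 0.897 + 0.607 + 0.651 + 0.772 + 0.879 + 0.825 + 0.946 + 1.048 + 0.583 + 0.872) / 12 = 9.83400 / 12 = 0.81950
Sum of squared deviations: (+0.27350)² + (−0.15850)² + (+0.07750)² + (−0.21250)² + (−0.16850)² + (−0.04750)² + (+0.05950)² + (+0.00550)² + (+0.12650)² + (+0.22850)² + (−0.23650)² + (+0.05250)² = 0.31221
Variance = 0.31221 / 12 = 0.02602
SE* = √0.02602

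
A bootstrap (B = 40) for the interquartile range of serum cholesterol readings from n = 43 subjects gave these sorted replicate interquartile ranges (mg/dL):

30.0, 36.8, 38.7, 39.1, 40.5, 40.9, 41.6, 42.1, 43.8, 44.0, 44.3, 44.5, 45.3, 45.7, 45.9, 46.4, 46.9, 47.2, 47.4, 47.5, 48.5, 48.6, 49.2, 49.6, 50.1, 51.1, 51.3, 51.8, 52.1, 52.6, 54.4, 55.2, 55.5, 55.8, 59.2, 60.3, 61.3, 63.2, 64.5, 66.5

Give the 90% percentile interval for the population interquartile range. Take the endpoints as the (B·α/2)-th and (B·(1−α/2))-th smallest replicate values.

(36.8, 63.2)

α = 0.10; lower rank = 40 × 0.050 = 2; upper rank = 40 × 0.950 = 38.
The 2nd smallest replicate is 36.8; the 38th is 63.2.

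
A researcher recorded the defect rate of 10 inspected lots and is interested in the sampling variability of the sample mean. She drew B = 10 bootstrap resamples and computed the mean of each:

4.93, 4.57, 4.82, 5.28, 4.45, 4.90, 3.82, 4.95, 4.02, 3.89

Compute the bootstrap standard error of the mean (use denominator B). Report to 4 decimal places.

SE* = 0.4786

Bootstrap SE is the standard deviation of the 10 replicate means.
Mean of replicates: (4.93 + 4.57 + 4.82 + 5.28 + 4.45 + 4.90 + 3.82 + 4.95 + 4.02 + 3.89) / 10 = 45.63000 / 10 = 4.56300
Sum of squared deviations: (+0.36700)² + (+0.00700)² + (+0.25700)² + (+0.71700)² + (−0.11300)² + (+0.33700)² + (−0.74300)² + (+0.38700)² + (−0.54300)² + (−0.67300)² = 2.29081
Variance = 2.29081 / 10 = 0.22908
SE* = √0.22908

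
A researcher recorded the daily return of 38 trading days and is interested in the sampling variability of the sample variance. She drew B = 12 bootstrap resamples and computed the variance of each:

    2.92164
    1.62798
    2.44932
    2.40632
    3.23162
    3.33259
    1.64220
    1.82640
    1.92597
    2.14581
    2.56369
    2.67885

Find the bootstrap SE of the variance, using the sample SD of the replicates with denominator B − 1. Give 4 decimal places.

Bootstrap SE is the standard deviation of the 12 replicate variances.
Mean of replicates: (2.92164 + 1.62798 + 2.44932 + 2.40632 + 3.23162 + 3.33259 + 1.64220 + 1.82640 + 1.92597 + 2.14581 + 2.56369 + 2.67885) / 12 = 28.752390 / 12 = 2.396033
Sum of squared deviations: (+0.525608)² + (−0.768053)² + (+0.053288)² + (+0.010288)² + (+0.835587)² + (+0.936558)² + (−0.753832)² + (−0.569632)² + (−0.470063)² + (−0.250223)² + (+0.167657)² + (+0.282818)² = 3.728869
Variance = 3.728869 / 11 = 0.338988
SE* = √0.338988

SE* = 0.5822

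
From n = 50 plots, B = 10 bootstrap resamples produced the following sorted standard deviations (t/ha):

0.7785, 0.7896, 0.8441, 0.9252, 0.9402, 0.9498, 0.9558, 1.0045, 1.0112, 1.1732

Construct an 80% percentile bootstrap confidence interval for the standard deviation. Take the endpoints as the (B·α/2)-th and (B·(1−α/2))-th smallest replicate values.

(0.7785, 1.0112)

α = 0.20; lower rank = 10 × 0.100 = 1; upper rank = 10 × 0.900 = 9.
The 1st smallest replicate is 0.7785; the 9th is 1.0112.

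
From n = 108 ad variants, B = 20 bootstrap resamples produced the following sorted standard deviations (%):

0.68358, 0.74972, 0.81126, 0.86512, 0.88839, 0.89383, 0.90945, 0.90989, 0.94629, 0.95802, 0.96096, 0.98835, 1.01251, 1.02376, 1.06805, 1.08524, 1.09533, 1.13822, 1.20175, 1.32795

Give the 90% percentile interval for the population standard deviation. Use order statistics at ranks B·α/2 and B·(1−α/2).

(0.68358, 1.20175)

α = 0.10; lower rank = 20 × 0.050 = 1; upper rank = 20 × 0.950 = 19.
The 1st smallest replicate is 0.68358; the 19th is 1.20175.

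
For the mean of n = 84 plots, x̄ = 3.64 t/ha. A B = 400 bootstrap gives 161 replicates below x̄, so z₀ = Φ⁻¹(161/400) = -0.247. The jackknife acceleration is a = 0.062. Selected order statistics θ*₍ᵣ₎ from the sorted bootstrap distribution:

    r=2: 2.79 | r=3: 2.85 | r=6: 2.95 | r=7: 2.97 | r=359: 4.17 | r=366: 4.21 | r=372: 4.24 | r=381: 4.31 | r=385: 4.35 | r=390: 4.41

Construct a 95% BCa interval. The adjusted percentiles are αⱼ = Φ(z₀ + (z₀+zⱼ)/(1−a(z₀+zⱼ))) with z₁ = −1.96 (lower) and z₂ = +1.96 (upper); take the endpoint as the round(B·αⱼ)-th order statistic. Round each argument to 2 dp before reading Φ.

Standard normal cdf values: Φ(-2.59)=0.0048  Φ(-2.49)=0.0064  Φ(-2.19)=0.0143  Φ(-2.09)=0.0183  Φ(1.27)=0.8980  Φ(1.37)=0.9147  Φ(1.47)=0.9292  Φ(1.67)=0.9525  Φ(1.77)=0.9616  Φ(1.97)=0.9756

Lower: z₀ + z₁ = -0.247 + (-1.960) = -2.207; 1 − a(z₀+z₁) = 1 − (0.062)(-2.207) = 1.1368; argument = -0.247 + (-2.207)/1.1368 = -2.1884 → -2.19.
α₁ = Φ(-2.19) = 0.0143; rank = round(400 × 0.0143) = 6; θ*₍6₎ = 2.95.
Upper: z₀ + z₂ = 1.713; 1 − a(z₀+z₂) = 0.8938; argument = 1.6695 → 1.67; α₂ = 0.9525; rank = 381; θ*₍381₎ = 4.31.

(2.95, 4.31)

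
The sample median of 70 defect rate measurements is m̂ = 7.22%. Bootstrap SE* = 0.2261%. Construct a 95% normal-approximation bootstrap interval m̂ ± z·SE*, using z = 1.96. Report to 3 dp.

Margin = 1.96 × 0.2261 = 0.4432
Interval: 7.22 ± 0.4432

(6.777, 7.663)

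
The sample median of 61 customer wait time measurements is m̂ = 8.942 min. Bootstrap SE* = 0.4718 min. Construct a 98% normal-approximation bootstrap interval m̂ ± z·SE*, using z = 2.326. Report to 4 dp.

Margin = 2.326 × 0.4718 = 1.09741
Interval: 8.942 ± 1.09741

(7.8446, 10.0394)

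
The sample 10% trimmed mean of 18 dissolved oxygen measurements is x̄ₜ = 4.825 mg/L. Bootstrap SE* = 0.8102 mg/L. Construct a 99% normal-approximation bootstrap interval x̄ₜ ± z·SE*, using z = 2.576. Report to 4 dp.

Margin = 2.576 × 0.8102 = 2.08708
Interval: 4.825 ± 2.08708

(2.7379, 6.9121)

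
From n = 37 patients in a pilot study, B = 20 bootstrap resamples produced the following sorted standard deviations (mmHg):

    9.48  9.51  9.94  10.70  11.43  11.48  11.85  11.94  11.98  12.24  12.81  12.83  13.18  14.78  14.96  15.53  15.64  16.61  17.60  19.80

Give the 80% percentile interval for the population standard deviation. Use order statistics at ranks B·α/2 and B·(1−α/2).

α = 0.20; lower rank = 20 × 0.100 = 2; upper rank = 20 × 0.900 = 18.
The 2nd smallest replicate is 9.51; the 18th is 16.61.

(9.51, 16.61)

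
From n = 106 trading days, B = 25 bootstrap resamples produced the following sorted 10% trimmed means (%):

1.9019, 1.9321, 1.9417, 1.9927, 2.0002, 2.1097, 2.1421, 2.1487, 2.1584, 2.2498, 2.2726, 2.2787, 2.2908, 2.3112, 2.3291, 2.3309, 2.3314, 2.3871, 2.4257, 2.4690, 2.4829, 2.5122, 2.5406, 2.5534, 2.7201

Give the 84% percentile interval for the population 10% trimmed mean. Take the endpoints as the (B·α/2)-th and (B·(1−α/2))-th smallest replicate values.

(1.9321, 2.5406)

α = 0.16; lower rank = 25 × 0.080 = 2; upper rank = 25 × 0.920 = 23.
The 2nd smallest replicate is 1.9321; the 23rd is 2.5406.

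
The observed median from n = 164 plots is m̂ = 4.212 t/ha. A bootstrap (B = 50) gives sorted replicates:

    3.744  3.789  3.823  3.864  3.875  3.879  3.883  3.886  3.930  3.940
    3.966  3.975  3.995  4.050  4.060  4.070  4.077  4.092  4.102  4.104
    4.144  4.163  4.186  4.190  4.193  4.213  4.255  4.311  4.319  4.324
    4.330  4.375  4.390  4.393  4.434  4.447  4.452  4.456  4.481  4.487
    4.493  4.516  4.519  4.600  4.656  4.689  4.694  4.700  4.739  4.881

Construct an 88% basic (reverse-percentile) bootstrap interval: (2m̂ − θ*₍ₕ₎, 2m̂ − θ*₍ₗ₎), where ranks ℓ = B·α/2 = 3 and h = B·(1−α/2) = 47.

Percentile endpoints at ranks 3 and 47: θ*₍3₎ = 3.823, θ*₍47₎ = 4.694.
Basic interval reflects these around m̂:
  lower = 2 × 4.212 − 4.694 = 3.730
  upper = 2 × 4.212 − 3.823 = 4.601

(3.730, 4.601)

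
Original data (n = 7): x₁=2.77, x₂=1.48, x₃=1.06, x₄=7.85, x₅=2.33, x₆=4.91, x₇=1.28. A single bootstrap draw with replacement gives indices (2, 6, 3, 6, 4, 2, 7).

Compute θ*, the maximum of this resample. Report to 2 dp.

Resample values: 1.48, 4.91, 1.06, 4.91, 7.85, 1.48, 1.28.
Maximum = 7.85

θ* = 7.85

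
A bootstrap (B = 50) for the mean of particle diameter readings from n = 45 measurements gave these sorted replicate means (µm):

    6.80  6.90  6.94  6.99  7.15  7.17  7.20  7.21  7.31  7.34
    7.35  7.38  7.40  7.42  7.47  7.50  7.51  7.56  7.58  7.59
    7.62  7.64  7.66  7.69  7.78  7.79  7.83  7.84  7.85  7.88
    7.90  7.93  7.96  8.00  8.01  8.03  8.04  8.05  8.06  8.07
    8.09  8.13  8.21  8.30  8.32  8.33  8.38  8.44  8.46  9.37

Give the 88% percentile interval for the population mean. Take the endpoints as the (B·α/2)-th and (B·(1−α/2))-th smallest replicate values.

α = 0.12; lower rank = 50 × 0.060 = 3; upper rank = 50 × 0.940 = 47.
The 3rd smallest replicate is 6.94; the 47th is 8.38.

(6.94, 8.38)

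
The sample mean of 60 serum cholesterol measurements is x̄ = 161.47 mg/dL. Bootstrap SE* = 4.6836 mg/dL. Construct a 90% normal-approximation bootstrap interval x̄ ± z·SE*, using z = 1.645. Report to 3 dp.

Margin = 1.645 × 4.6836 = 7.7045
Interval: 161.47 ± 7.7045

(153.765, 169.175)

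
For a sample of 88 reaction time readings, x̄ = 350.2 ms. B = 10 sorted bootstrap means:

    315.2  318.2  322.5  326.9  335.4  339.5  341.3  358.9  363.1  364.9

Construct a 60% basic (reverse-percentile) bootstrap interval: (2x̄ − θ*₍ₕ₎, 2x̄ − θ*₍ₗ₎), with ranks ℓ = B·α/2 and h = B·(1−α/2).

(341.5, 382.2)

Percentile endpoints at ranks 2 and 8: θ*₍2₎ = 318.2, θ*₍8₎ = 358.9.
Basic interval reflects these around x̄:
  lower = 2 × 350.2 − 358.9 = 341.5
  upper = 2 × 350.2 − 318.2 = 382.2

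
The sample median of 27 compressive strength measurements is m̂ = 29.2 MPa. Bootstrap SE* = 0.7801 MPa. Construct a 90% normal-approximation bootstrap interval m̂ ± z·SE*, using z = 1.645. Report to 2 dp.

(27.92, 30.48)

Margin = 1.645 × 0.7801 = 1.283
Interval: 29.2 ± 1.283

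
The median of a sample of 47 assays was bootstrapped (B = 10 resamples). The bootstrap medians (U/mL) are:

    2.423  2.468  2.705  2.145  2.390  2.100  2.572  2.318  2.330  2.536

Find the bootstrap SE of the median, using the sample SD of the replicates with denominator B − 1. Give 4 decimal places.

SE* = 0.1865

Bootstrap SE is the standard deviation of the 10 replicate medians.
Mean of replicates: (2.423 + 2.468 + 2.705 + 2.145 + 2.390 + 2.100 + 2.572 + 2.318 + 2.330 + 2.536) / 10 = 23.98700 / 10 = 2.39870
Sum of squared deviations: (+0.02430)² + (+0.06930)² + (+0.30630)² + (−0.25370)² + (−0.00870)² + (−0.29870)² + (+0.17330)² + (−0.08070)² + (−0.06870)² + (+0.13730)² = 0.31299
Variance = 0.31299 / 9 = 0.03478
SE* = √0.03478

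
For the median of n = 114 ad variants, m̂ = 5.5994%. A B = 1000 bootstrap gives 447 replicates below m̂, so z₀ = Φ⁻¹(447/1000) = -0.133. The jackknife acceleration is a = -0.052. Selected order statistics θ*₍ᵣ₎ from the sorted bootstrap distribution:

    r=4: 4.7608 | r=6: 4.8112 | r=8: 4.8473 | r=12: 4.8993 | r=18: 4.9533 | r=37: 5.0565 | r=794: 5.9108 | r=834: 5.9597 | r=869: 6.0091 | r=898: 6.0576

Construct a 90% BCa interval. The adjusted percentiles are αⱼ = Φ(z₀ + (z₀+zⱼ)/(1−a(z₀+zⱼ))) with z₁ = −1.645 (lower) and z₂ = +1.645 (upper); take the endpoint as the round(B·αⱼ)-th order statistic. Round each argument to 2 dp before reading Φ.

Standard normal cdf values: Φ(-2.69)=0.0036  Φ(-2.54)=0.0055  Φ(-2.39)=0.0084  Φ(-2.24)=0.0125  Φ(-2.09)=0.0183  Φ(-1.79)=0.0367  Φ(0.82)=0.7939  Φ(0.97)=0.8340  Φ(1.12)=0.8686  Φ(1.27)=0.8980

Lower: z₀ + z₁ = -0.133 + (-1.645) = -1.778; 1 − a(z₀+z₁) = 1 − (-0.052)(-1.778) = 0.9075; argument = -0.133 + (-1.778)/0.9075 = -2.0921 → -2.09.
α₁ = Φ(-2.09) = 0.0183; rank = round(1000 × 0.0183) = 18; θ*₍18₎ = 4.9533.
Upper: z₀ + z₂ = 1.512; 1 − a(z₀+z₂) = 1.0786; argument = 1.2688 → 1.27; α₂ = 0.8980; rank = 898; θ*₍898₎ = 6.0576.

(4.9533, 6.0576)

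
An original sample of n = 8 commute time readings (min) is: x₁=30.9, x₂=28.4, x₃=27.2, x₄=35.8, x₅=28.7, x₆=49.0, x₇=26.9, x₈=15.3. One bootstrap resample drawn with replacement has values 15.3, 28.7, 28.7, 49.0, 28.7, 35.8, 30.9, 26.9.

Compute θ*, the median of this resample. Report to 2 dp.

Sorted: 15.3, 26.9, 28.7, 28.7, 28.7, 30.9, 35.8, 49.0
Median = average of the two middle values = 28.70

θ* = 28.70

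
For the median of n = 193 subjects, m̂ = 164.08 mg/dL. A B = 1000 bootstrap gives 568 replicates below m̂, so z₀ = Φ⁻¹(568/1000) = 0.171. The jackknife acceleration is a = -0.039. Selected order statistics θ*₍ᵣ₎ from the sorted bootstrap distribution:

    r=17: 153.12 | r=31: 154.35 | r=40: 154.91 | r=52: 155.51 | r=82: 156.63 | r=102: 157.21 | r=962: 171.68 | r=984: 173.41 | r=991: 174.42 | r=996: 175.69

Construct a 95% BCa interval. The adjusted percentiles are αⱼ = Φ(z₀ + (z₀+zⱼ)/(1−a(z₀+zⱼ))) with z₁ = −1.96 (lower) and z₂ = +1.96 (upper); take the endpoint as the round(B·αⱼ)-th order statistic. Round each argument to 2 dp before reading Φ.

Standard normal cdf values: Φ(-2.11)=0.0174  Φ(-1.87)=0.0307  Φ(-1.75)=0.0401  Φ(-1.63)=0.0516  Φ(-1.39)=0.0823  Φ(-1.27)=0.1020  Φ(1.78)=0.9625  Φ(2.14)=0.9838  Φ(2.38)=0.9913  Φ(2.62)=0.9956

Lower: z₀ + z₁ = 0.171 + (-1.960) = -1.789; 1 − a(z₀+z₁) = 1 − (-0.039)(-1.789) = 0.9302; argument = 0.171 + (-1.789)/0.9302 = -1.7522 → -1.75.
α₁ = Φ(-1.75) = 0.0401; rank = round(1000 × 0.0401) = 40; θ*₍40₎ = 154.91.
Upper: z₀ + z₂ = 2.131; 1 − a(z₀+z₂) = 1.0831; argument = 2.1385 → 2.14; α₂ = 0.9838; rank = 984; θ*₍984₎ = 173.41.

(154.91, 173.41)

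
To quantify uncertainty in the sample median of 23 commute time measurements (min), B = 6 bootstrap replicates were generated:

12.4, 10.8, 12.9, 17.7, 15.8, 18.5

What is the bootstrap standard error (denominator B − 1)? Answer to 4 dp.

SE* = 3.1109

Bootstrap SE is the standard deviation of the 6 replicate medians.
Mean of replicates: (12.4 + 10.8 + 12.9 + 17.7 + 15.8 + 18.5) / 6 = 88.10000 / 6 = 14.68333
Sum of squared deviations: (−2.28333)² + (−3.88333)² + (−1.78333)² + (+3.01667)² + (+1.11667)² + (+3.81667)² = 48.38833
Variance = 48.38833 / 5 = 9.67767
SE* = √9.67767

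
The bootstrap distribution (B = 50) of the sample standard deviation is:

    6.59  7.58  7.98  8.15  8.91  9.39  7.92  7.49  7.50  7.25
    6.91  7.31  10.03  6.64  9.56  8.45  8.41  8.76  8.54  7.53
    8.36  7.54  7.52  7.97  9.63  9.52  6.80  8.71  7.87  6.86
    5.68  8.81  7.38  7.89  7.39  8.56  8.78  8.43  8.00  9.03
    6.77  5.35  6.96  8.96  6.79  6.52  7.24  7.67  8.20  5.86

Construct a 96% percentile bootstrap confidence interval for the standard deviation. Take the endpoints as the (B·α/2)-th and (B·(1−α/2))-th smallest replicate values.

(5.35, 9.63)

Sorted replicates: 5.35, 5.68, 5.86, 6.52, 6.59, 6.64, 6.77, 6.79, 6.80, 6.86, 6.91, 6.96, 7.24, 7.25, 7.31, 7.38, 7.39, 7.49, 7.50, 7.52, 7.53, 7.54, 7.58, 7.67, 7.87, 7.89, 7.92, 7.97, 7.98, 8.00, 8.15, 8.20, 8.36, 8.41, 8.43, 8.45, 8.54, 8.56, 8.71, 8.76, 8.78, 8.81, 8.91, 8.96, 9.03, 9.39, 9.52, 9.56, 9.63, 10.03
α = 0.04; lower rank = 50 × 0.020 = 1; upper rank = 50 × 0.980 = 49.
The 1st smallest replicate is 5.35; the 49th is 9.63.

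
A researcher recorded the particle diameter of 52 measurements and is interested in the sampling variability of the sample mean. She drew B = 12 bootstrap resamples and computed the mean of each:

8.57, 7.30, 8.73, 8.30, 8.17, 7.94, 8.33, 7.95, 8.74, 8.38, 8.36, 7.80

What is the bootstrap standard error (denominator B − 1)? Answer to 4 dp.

Bootstrap SE is the standard deviation of the 12 replicate means.
Mean of replicates: (8.57 + 7.30 + 8.73 + 8.30 + 8.17 + 7.94 + 8.33 + 7.95 + 8.74 + 8.38 + 8.36 + 7.80) / 12 = 98.57000 / 12 = 8.21417
Sum of squared deviations: (+0.35583)² + (−0.91417)² + (+0.51583)² + (+0.08583)² + (−0.04417)² + (−0.27417)² + (+0.11583)² + (−0.26417)² + (+0.52583)² + (+0.16583)² + (+0.14583)² + (−0.41417)² = 1.89289
Variance = 1.89289 / 11 = 0.17208
SE* = √0.17208

SE* = 0.4148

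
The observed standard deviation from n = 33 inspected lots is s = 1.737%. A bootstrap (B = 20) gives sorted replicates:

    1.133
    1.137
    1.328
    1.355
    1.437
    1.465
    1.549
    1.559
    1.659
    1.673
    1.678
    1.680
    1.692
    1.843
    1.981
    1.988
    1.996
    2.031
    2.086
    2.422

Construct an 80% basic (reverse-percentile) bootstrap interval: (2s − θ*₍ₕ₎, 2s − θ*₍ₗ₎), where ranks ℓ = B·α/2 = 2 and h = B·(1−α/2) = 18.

(1.443, 2.337)

Percentile endpoints at ranks 2 and 18: θ*₍2₎ = 1.137, θ*₍18₎ = 2.031.
Basic interval reflects these around s:
  lower = 2 × 1.737 − 2.031 = 1.443
  upper = 2 × 1.737 − 1.137 = 2.337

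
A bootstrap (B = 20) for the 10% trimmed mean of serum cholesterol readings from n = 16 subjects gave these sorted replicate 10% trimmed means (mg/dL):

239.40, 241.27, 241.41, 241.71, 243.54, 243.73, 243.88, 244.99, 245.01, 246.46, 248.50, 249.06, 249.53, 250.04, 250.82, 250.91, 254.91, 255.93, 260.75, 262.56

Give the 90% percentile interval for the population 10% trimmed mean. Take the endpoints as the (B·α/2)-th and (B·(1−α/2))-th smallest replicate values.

(239.40, 260.75)

α = 0.10; lower rank = 20 × 0.050 = 1; upper rank = 20 × 0.950 = 19.
The 1st smallest replicate is 239.40; the 19th is 260.75.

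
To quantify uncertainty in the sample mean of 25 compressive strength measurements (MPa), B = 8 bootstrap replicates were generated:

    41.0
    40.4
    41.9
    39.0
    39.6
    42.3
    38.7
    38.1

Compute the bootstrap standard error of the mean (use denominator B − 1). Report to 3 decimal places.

SE* = 1.530

Bootstrap SE is the standard deviation of the 8 replicate means.
Mean of replicates: (41.0 + 40.4 + 41.9 + 39.0 + 39.6 + 42.3 + 38.7 + 38.1) / 8 = 321.0000 / 8 = 40.1250
Sum of squared deviations: (+0.8750)² + (+0.2750)² + (+1.7750)² + (−1.1250)² + (−0.5250)² + (+2.1750)² + (−1.4250)² + (−2.0250)² = 16.3950
Variance = 16.3950 / 7 = 2.3421
SE* = √2.3421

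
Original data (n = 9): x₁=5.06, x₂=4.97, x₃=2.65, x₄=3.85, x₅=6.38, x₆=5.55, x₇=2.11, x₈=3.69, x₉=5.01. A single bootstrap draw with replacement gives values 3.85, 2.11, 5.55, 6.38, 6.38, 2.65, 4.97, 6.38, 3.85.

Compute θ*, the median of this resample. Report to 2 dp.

θ* = 4.97

Sorted: 2.11, 2.65, 3.85, 3.85, 4.97, 5.55, 6.38, 6.38, 6.38
Median = middle value = 4.97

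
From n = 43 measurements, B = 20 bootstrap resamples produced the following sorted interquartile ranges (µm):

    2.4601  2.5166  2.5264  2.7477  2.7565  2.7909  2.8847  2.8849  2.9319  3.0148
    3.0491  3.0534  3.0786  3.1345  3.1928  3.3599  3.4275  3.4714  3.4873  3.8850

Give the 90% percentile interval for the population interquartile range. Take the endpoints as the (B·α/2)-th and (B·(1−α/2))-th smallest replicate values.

(2.4601, 3.4873)

α = 0.10; lower rank = 20 × 0.050 = 1; upper rank = 20 × 0.950 = 19.
The 1st smallest replicate is 2.4601; the 19th is 3.4873.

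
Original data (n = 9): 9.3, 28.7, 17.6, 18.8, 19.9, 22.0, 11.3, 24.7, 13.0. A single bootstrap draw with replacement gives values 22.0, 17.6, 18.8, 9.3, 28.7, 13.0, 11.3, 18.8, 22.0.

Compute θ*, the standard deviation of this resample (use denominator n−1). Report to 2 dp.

θ* = 6.06

Mean = 17.9444; sum of squared deviations = 293.4822
s² = 293.4822 / 8 = 36.6853
s = √36.6853 = 6.06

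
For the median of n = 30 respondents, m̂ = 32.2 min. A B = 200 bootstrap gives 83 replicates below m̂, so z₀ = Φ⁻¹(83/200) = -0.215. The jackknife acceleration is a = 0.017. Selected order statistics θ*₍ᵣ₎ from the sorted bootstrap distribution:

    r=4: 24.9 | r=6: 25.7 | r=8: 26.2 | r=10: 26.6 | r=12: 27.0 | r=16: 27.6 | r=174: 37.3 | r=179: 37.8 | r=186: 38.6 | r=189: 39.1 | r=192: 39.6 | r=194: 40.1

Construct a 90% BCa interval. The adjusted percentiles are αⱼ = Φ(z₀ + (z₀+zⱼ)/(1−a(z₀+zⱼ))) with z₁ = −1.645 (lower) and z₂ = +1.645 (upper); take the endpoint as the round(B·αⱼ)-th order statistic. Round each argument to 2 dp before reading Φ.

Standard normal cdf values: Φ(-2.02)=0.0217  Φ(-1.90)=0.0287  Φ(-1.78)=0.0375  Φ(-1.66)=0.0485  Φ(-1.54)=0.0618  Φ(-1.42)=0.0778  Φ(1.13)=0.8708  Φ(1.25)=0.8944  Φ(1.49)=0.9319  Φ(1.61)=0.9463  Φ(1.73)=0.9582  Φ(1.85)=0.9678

Lower: z₀ + z₁ = -0.215 + (-1.645) = -1.860; 1 − a(z₀+z₁) = 1 − (0.017)(-1.860) = 1.0316; argument = -0.215 + (-1.860)/1.0316 = -2.0180 → -2.02.
α₁ = Φ(-2.02) = 0.0217; rank = round(200 × 0.0217) = 4; θ*₍4₎ = 24.9.
Upper: z₀ + z₂ = 1.430; 1 − a(z₀+z₂) = 0.9757; argument = 1.2506 → 1.25; α₂ = 0.8944; rank = 179; θ*₍179₎ = 37.8.

(24.9, 37.8)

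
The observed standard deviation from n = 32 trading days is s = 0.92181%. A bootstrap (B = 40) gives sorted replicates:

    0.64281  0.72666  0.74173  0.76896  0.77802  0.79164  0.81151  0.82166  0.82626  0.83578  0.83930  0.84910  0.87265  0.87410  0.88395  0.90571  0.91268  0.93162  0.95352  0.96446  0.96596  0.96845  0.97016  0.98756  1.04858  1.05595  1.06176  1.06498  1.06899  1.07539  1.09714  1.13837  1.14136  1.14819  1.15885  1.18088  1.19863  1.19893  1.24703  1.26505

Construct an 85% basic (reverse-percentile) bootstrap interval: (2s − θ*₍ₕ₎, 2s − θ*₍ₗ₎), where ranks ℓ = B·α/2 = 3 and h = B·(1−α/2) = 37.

(0.64499, 1.10189)

Percentile endpoints at ranks 3 and 37: θ*₍3₎ = 0.74173, θ*₍37₎ = 1.19863.
Basic interval reflects these around s:
  lower = 2 × 0.92181 − 1.19863 = 0.64499
  upper = 2 × 0.92181 − 0.74173 = 1.10189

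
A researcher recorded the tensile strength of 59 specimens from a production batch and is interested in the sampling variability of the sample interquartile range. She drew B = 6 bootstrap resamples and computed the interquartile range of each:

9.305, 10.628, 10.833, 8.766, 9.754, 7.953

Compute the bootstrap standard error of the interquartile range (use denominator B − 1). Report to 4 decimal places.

SE* = 1.1022

Bootstrap SE is the standard deviation of the 6 replicate interquartile ranges.
Mean of replicates: (9.305 + 10.628 + 10.833 + 8.766 + 9.754 + 7.953) / 6 = 57.23900 / 6 = 9.53983
Sum of squared deviations: (−0.23483)² + (+1.08817)² + (+1.29317)² + (−0.77383)² + (+0.21417)² + (−1.58683)² = 6.07426
Variance = 6.07426 / 5 = 1.21485
SE* = √1.21485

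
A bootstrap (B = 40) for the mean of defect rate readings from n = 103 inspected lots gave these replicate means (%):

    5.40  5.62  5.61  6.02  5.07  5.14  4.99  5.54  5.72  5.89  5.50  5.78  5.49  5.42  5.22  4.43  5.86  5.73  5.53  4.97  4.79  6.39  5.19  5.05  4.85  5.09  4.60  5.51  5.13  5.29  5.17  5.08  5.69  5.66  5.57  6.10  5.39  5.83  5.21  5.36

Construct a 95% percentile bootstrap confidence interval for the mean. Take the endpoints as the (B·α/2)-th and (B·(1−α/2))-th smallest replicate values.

Sorted replicates: 4.43, 4.60, 4.79, 4.85, 4.97, 4.99, 5.05, 5.07, 5.08, 5.09, 5.13, 5.14, 5.17, 5.19, 5.21, 5.22, 5.29, 5.36, 5.39, 5.40, 5.42, 5.49, 5.50, 5.51, 5.53, 5.54, 5.57, 5.61, 5.62, 5.66, 5.69, 5.72, 5.73, 5.78, 5.83, 5.86, 5.89, 6.02, 6.10, 6.39
α = 0.05; lower rank = 40 × 0.025 = 1; upper rank = 40 × 0.975 = 39.
The 1st smallest replicate is 4.43; the 39th is 6.10.

(4.43, 6.10)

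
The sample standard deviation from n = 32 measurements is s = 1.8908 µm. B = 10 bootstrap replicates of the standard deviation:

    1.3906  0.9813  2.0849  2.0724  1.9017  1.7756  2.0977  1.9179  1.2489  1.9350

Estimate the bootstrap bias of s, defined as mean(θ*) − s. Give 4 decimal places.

mean(θ*) = (1.3906 + 0.9813 + 2.0849 + 2.0724 + 1.9017 + 1.7756 + 2.0977 + 1.9179 + 1.2489 + 1.9350) / 10 = 1.74060
bias = 1.74060 − 1.8908

bias = −0.1502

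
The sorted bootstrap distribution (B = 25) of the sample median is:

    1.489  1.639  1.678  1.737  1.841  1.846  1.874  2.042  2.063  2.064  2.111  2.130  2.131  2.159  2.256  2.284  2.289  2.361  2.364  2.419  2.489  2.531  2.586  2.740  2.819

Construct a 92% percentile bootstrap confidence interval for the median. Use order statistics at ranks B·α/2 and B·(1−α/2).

(1.489, 2.740)

α = 0.08; lower rank = 25 × 0.040 = 1; upper rank = 25 × 0.960 = 24.
The 1st smallest replicate is 1.489; the 24th is 2.740.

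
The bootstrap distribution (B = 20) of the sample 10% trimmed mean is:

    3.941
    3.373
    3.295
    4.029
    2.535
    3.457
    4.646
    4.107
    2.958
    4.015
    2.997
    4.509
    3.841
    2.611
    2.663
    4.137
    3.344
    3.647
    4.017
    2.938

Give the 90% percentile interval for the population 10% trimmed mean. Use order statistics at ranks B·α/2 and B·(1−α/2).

Sorted replicates: 2.535, 2.611, 2.663, 2.938, 2.958, 2.997, 3.295, 3.344, 3.373, 3.457, 3.647, 3.841, 3.941, 4.015, 4.017, 4.029, 4.107, 4.137, 4.509, 4.646
α = 0.10; lower rank = 20 × 0.050 = 1; upper rank = 20 × 0.950 = 19.
The 1st smallest replicate is 2.535; the 19th is 4.509.

(2.535, 4.509)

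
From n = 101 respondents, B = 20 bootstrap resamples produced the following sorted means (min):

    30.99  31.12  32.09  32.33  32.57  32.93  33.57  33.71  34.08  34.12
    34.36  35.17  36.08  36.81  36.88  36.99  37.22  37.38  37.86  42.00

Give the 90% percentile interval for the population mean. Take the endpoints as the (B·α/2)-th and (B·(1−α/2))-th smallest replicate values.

(30.99, 37.86)

α = 0.10; lower rank = 20 × 0.050 = 1; upper rank = 20 × 0.950 = 19.
The 1st smallest replicate is 30.99; the 19th is 37.86.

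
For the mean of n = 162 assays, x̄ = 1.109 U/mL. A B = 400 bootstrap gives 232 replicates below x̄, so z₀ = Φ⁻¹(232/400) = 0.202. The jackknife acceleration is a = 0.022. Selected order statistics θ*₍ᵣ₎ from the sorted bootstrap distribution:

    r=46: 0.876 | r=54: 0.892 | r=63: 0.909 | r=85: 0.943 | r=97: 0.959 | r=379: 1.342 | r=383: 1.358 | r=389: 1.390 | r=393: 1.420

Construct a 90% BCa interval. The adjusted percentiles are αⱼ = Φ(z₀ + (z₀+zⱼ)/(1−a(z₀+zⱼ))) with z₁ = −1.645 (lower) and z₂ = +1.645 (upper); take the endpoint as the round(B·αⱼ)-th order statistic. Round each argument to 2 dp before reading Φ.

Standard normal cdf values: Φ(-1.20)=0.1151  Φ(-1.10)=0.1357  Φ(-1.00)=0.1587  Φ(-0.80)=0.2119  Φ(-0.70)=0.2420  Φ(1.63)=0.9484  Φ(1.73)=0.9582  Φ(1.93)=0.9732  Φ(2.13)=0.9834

Lower: z₀ + z₁ = 0.202 + (-1.645) = -1.443; 1 − a(z₀+z₁) = 1 − (0.022)(-1.443) = 1.0317; argument = 0.202 + (-1.443)/1.0317 = -1.1966 → -1.20.
α₁ = Φ(-1.20) = 0.1151; rank = round(400 × 0.1151) = 46; θ*₍46₎ = 0.876.
Upper: z₀ + z₂ = 1.847; 1 − a(z₀+z₂) = 0.9594; argument = 2.1272 → 2.13; α₂ = 0.9834; rank = 393; θ*₍393₎ = 1.420.

(0.876, 1.420)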